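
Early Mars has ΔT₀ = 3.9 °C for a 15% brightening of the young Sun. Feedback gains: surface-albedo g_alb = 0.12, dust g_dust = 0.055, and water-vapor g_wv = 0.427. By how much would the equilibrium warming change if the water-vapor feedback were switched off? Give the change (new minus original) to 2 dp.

Original: g = 0.602, ΔT = 3.9/(1−0.602) = 9.7990 °C.
Without water-vapor: g' = 0.175, ΔT' = 3.9/(1−0.175) = 4.7273 °C.
Change = 4.7273 − 9.7990 = -5.07 °C.

-5.07 °C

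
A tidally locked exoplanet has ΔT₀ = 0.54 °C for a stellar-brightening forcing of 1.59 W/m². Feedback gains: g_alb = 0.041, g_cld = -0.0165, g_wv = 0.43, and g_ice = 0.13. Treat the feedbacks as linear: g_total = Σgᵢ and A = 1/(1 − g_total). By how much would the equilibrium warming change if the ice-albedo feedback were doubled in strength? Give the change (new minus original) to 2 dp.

0.59 °C

Original: g = 0.5845, ΔT = 0.54/(1−0.5845) = 1.2996 °C.
With doubled ice-albedo: g' = 0.7145, ΔT' = 0.54/(1−0.7145) = 1.8914 °C.
Change = 1.8914 − 1.2996 = 0.59 °C.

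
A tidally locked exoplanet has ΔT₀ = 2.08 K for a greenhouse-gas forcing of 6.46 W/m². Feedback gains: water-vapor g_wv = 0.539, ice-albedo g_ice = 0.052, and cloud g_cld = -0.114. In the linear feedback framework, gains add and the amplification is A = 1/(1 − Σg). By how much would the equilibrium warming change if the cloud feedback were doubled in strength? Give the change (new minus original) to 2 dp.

Original: g = 0.477, ΔT = 2.08/(1−0.477) = 3.9771 K.
With doubled cloud: g' = 0.363, ΔT' = 2.08/(1−0.363) = 3.2653 K.
Change = 3.2653 − 3.9771 = -0.71 K.

-0.71 K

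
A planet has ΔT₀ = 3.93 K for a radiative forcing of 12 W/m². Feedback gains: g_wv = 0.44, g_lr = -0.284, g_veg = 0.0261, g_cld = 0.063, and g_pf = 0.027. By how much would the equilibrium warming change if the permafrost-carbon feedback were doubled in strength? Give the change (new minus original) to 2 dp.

0.21 K

Original: g = 0.2721, ΔT = 3.93/(1−0.2721) = 5.3991 K.
With doubled permafrost-carbon: g' = 0.2991, ΔT' = 3.93/(1−0.2991) = 5.6071 K.
Change = 5.6071 − 5.3991 = 0.21 K.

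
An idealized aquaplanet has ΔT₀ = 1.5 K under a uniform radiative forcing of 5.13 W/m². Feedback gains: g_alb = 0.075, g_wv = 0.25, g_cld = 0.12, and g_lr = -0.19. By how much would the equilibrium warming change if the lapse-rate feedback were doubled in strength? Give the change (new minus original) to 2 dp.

Original: g = 0.255, ΔT = 1.5/(1−0.255) = 2.0134 K.
With doubled lapse-rate: g' = 0.065, ΔT' = 1.5/(1−0.065) = 1.6043 K.
Change = 1.6043 − 2.0134 = -0.41 K.

-0.41 K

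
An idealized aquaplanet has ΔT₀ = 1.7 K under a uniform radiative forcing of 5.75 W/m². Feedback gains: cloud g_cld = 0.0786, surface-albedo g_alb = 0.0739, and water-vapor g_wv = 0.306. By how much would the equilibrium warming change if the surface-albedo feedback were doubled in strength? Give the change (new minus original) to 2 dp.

Original: g = 0.4585, ΔT = 1.7/(1−0.4585) = 3.1394 K.
With doubled surface-albedo: g' = 0.5324, ΔT' = 1.7/(1−0.5324) = 3.6356 K.
Change = 3.6356 − 3.1394 = 0.50 K.

0.50 K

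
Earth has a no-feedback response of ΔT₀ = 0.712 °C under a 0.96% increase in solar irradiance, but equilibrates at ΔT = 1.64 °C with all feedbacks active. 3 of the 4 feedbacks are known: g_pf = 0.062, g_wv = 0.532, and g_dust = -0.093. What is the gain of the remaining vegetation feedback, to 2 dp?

0.06

Amplification A = ΔT/ΔT₀ = 1.64/0.712 = 2.303.
Total gain g = 1 − 1/A = 1 − 1/2.303 = 0.5658.
Known gains sum to 0.062 + 0.532 − 0.093 = 0.501.
g_veg = 0.5658 − 0.501 = 0.06.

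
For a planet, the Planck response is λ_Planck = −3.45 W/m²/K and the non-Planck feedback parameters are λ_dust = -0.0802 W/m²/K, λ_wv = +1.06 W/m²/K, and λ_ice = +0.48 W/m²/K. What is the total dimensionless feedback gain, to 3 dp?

Convert to gains: g_dust = -0.0802/3.45 = -0.02325; g_wv = 1.06/3.45 = 0.3072; g_ice = 0.48/3.45 = 0.1391.
Total gain g = 0.42305.

0.423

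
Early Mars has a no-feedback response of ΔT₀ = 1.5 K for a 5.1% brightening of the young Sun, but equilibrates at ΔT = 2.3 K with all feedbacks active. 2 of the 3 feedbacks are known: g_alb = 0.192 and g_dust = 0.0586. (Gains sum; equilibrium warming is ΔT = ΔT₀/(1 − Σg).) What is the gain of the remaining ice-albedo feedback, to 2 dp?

0.10

Amplification A = ΔT/ΔT₀ = 2.3/1.5 = 1.533.
Total gain g = 1 − 1/A = 1 − 1/1.533 = 0.3477.
Known gains sum to 0.192 + 0.0586 = 0.2506.
g_ice = 0.3477 − 0.2506 = 0.10.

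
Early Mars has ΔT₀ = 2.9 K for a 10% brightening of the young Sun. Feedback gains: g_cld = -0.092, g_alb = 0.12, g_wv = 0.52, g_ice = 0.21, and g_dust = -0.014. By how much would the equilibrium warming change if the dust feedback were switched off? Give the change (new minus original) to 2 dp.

Original: g = 0.744, ΔT = 2.9/(1−0.744) = 11.3281 K.
Without dust: g' = 0.758, ΔT' = 2.9/(1−0.758) = 11.9835 K.
Change = 11.9835 − 11.3281 = 0.66 K.

0.66 K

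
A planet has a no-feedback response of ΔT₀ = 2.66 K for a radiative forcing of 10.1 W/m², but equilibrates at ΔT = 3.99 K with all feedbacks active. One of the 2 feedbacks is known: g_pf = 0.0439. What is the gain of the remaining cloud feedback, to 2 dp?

0.29

Amplification A = ΔT/ΔT₀ = 3.99/2.66 = 1.5.
Total gain g = 1 − 1/A = 1 − 1/1.5 = 0.3333.
The known gain is 0.0439.
g_cld = 0.3333 − 0.0439 = 0.29.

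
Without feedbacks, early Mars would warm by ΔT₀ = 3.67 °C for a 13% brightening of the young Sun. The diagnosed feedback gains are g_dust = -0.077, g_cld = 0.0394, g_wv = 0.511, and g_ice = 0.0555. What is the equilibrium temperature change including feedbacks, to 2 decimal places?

7.79 °C

Total gain g = -0.077 + 0.0394 + 0.511 + 0.0555 = 0.5289.
Amplification A = 1/(1 − 0.5289) = 2.123.
ΔT = 3.67 × 2.123 = 7.79 °C.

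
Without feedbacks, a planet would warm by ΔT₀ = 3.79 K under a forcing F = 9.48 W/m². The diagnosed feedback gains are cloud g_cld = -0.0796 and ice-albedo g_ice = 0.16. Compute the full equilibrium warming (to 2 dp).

Total gain g = -0.0796 + 0.16 = 0.0804.
Amplification A = 1/(1 − 0.0804) = 1.087.
ΔT = 3.79 × 1.087 = 4.12 K.

4.12 K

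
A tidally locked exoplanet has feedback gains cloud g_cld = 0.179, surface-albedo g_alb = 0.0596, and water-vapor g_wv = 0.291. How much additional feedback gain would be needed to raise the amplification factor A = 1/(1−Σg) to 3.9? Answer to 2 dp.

0.21

Current total gain = 0.5296.
Target gain for A = 3.9: g* = 1 − 1/3.9 = 0.7436.
Additional gain needed = 0.7436 − 0.5296 = 0.21.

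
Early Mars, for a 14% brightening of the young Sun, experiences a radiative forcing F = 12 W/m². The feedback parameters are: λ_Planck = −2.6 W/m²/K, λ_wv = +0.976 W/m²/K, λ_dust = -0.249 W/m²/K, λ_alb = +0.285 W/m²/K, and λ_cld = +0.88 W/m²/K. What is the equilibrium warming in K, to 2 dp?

16.95 K

Net feedback parameter λ = (−2.6) + (+0.976) + (-0.249) + (+0.285) + (+0.88) = -0.708 W/m²/K.
ΔT = −F/λ = −12/(-0.708) = 16.95 K.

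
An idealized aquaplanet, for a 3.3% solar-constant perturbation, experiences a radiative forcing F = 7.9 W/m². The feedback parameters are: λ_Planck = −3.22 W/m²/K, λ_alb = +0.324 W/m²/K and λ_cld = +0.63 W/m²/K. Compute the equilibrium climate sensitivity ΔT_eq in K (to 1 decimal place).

Net feedback parameter λ = (−3.22) + (+0.324) + (+0.63) = -2.266 W/m²/K.
ΔT = −F/λ = −7.9/(-2.266) = 3.5 K.

3.5 K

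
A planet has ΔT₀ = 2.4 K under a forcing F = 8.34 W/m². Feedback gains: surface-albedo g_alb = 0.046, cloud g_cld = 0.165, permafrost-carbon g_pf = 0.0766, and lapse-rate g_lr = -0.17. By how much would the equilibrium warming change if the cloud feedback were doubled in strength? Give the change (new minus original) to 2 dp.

0.63 K

Original: g = 0.1176, ΔT = 2.4/(1−0.1176) = 2.7199 K.
With doubled cloud: g' = 0.2826, ΔT' = 2.4/(1−0.2826) = 3.3454 K.
Change = 3.3454 − 2.7199 = 0.63 K.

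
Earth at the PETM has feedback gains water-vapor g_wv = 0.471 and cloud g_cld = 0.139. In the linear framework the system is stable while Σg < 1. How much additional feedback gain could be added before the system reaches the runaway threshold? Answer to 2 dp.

Current total gain = 0.471 + 0.139 = 0.61.
Margin to runaway = 1 − 0.61 = 0.39.

0.39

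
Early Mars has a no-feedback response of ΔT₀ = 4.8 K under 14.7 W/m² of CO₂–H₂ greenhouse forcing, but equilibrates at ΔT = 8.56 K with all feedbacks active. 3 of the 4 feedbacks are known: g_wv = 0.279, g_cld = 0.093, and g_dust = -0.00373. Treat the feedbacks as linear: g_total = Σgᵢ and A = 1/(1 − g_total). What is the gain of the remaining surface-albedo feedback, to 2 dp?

Amplification A = ΔT/ΔT₀ = 8.56/4.8 = 1.783.
Total gain g = 1 − 1/A = 1 − 1/1.783 = 0.4391.
Known gains sum to 0.279 + 0.093 − 0.00373 = 0.36827.
g_alb = 0.4391 − 0.36827 = 0.07.

0.07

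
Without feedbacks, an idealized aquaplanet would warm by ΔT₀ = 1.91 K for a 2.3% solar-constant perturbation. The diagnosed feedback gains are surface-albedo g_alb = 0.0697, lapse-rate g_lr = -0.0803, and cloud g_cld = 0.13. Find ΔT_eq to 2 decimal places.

Total gain g = 0.0697 − 0.0803 + 0.13 = 0.1194.
Amplification A = 1/(1 − 0.1194) = 1.136.
ΔT = 1.91 × 1.136 = 2.17 K.

2.17 K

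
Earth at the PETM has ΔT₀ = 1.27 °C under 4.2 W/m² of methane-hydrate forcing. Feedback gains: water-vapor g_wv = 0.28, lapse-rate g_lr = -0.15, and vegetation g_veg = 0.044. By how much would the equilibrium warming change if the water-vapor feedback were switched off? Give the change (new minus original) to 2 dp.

Original: g = 0.174, ΔT = 1.27/(1−0.174) = 1.5375 °C.
Without water-vapor: g' = -0.106, ΔT' = 1.27/(1+0.106) = 1.1483 °C.
Change = 1.1483 − 1.5375 = -0.39 °C.

-0.39 °C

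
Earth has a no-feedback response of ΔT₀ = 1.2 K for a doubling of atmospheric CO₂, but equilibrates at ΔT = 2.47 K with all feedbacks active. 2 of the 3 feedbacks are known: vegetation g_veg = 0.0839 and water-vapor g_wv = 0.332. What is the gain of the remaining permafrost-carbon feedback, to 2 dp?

Amplification A = ΔT/ΔT₀ = 2.47/1.2 = 2.058.
Total gain g = 1 − 1/A = 1 − 1/2.058 = 0.5141.
Known gains sum to 0.0839 + 0.332 = 0.4159.
g_pf = 0.5141 − 0.4159 = 0.10.

0.10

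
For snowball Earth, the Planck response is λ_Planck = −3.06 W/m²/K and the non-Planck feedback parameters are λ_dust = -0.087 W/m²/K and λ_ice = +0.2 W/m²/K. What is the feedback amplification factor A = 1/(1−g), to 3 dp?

Convert to gains: g_dust = -0.087/3.06 = -0.02843; g_ice = 0.2/3.06 = 0.06536.
Total gain g = 0.03693.
A = 1/(1 − 0.03693) = 1.038.

1.038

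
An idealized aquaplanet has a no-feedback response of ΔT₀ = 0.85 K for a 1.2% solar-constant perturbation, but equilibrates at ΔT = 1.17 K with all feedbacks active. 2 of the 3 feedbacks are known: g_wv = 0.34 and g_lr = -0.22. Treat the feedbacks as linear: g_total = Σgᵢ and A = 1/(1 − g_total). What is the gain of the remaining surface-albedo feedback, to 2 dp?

0.15

Amplification A = ΔT/ΔT₀ = 1.17/0.85 = 1.376.
Total gain g = 1 − 1/A = 1 − 1/1.376 = 0.2733.
Known gains sum to 0.34 − 0.22 = 0.12.
g_alb = 0.2733 − 0.12 = 0.15.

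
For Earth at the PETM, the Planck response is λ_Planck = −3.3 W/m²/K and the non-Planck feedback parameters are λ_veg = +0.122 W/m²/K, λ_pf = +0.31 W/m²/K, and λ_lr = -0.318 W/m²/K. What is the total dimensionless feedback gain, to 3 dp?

Convert to gains: g_veg = 0.122/3.3 = 0.03697; g_pf = 0.31/3.3 = 0.09394; g_lr = -0.318/3.3 = -0.09636.
Total gain g = 0.03455.

0.035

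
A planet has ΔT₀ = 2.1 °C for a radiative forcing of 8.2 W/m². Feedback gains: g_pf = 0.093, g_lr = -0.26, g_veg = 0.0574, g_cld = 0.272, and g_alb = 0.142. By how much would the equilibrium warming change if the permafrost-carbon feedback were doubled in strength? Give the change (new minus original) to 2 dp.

Original: g = 0.3044, ΔT = 2.1/(1−0.3044) = 3.0190 °C.
With doubled permafrost-carbon: g' = 0.3974, ΔT' = 2.1/(1−0.3974) = 3.4849 °C.
Change = 3.4849 − 3.0190 = 0.47 °C.

0.47 °C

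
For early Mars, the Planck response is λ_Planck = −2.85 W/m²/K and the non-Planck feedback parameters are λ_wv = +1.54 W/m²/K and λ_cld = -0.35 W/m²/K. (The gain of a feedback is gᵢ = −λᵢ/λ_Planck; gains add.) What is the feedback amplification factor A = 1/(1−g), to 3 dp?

1.717

Convert to gains: g_wv = 1.54/2.85 = 0.5404; g_cld = -0.35/2.85 = -0.1228.
Total gain g = 0.4176.
A = 1/(1 − 0.4176) = 1.717.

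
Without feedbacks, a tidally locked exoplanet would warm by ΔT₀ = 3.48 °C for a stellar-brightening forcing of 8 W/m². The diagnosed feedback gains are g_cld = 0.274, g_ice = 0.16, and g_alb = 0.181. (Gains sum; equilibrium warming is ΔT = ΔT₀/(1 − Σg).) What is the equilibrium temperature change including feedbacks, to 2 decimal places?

9.04 °C

Total gain g = 0.274 + 0.16 + 0.181 = 0.615.
Amplification A = 1/(1 − 0.615) = 2.597.
ΔT = 3.48 × 2.597 = 9.04 °C.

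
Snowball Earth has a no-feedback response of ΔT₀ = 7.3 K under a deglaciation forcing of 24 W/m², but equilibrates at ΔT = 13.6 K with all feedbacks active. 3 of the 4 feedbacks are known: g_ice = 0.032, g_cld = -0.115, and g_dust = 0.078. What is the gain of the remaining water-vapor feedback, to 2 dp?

0.47

Amplification A = ΔT/ΔT₀ = 13.6/7.3 = 1.863.
Total gain g = 1 − 1/A = 1 − 1/1.863 = 0.4632.
Known gains sum to 0.032 − 0.115 + 0.078 = -0.005.
g_wv = 0.4632 + 0.005 = 0.47.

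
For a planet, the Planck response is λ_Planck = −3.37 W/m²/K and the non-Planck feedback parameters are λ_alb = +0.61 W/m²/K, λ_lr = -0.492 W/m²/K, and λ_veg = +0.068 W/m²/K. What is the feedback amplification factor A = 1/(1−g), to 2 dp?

1.06

Convert to gains: g_alb = 0.61/3.37 = 0.181; g_lr = -0.492/3.37 = -0.146; g_veg = 0.068/3.37 = 0.02018.
Total gain g = 0.05518.
A = 1/(1 − 0.05518) = 1.06.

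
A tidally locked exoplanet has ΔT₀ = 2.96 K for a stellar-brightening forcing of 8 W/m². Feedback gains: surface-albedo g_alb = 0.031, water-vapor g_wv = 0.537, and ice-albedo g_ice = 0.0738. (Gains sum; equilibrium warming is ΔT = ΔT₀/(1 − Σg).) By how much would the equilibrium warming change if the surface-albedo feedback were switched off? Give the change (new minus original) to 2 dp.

Original: g = 0.6418, ΔT = 2.96/(1−0.6418) = 8.2635 K.
Without surface-albedo: g' = 0.6108, ΔT' = 2.96/(1−0.6108) = 7.6053 K.
Change = 7.6053 − 8.2635 = -0.66 K.

-0.66 K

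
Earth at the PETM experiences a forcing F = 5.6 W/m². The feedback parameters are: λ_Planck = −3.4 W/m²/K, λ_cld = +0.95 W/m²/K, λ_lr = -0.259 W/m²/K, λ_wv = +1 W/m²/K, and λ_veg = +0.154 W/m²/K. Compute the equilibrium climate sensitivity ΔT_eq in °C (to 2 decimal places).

3.60 °C

Net feedback parameter λ = (−3.4) + (+0.95) + (-0.259) + (+1) + (+0.154) = -1.555 W/m²/K.
ΔT = −F/λ = −5.6/(-1.555) = 3.60 °C.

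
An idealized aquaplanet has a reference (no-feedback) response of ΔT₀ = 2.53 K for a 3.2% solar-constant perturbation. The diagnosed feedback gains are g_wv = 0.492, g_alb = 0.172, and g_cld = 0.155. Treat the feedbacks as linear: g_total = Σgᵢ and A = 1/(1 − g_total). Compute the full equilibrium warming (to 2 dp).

13.98 K

Total gain g = 0.492 + 0.172 + 0.155 = 0.819.
Amplification A = 1/(1 − 0.819) = 5.525.
ΔT = 2.53 × 5.525 = 13.98 K.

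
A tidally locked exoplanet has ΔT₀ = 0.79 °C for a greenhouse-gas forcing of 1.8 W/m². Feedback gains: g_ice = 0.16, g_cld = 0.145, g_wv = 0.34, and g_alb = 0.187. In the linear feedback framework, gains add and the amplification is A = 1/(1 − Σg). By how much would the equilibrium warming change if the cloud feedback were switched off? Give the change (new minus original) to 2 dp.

-2.18 °C

Original: g = 0.832, ΔT = 0.79/(1−0.832) = 4.7024 °C.
Without cloud: g' = 0.687, ΔT' = 0.79/(1−0.687) = 2.5240 °C.
Change = 2.5240 − 4.7024 = -2.18 °C.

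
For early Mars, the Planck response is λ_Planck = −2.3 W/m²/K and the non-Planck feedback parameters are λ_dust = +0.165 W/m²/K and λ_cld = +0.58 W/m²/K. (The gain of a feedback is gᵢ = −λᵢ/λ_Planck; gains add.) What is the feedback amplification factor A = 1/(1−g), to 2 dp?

1.48

Convert to gains: g_dust = 0.165/2.3 = 0.07174; g_cld = 0.58/2.3 = 0.2522.
Total gain g = 0.32394.
A = 1/(1 − 0.32394) = 1.48.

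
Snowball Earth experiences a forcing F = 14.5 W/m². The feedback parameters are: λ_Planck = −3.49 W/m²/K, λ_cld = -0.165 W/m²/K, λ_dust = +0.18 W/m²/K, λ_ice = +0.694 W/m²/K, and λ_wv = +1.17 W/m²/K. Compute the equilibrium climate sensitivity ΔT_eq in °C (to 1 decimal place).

9.0 °C

Net feedback parameter λ = (−3.49) + (-0.165) + (+0.18) + (+0.694) + (+1.17) = -1.611 W/m²/K.
ΔT = −F/λ = −14.5/(-1.611) = 9.0 °C.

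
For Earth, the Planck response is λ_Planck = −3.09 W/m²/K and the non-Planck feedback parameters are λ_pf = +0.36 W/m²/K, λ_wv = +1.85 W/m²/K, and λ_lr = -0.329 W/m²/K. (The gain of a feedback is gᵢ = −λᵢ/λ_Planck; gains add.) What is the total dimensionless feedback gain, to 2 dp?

Convert to gains: g_pf = 0.36/3.09 = 0.1165; g_wv = 1.85/3.09 = 0.5987; g_lr = -0.329/3.09 = -0.1065.
Total gain g = 0.6087.

0.61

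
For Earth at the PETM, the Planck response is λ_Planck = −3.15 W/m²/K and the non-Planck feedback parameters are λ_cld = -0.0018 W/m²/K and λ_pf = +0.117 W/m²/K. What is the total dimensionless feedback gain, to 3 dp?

Convert to gains: g_cld = -0.0018/3.15 = -0.000571; g_pf = 0.117/3.15 = 0.03714.
Total gain g = 0.036569.

0.037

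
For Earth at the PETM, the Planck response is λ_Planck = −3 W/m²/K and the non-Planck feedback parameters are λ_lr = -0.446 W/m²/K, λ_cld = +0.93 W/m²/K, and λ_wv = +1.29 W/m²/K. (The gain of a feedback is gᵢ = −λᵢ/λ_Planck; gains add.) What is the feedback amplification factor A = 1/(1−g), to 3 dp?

2.447

Convert to gains: g_lr = -0.446/3 = -0.1487; g_cld = 0.93/3 = 0.31; g_wv = 1.29/3 = 0.43.
Total gain g = 0.5913.
A = 1/(1 − 0.5913) = 2.447.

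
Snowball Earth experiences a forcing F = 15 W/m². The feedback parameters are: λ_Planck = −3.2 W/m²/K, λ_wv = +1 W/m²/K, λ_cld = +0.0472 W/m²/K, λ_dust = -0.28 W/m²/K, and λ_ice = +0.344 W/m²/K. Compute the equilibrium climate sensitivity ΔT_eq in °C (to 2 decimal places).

Net feedback parameter λ = (−3.2) + (+1) + (+0.0472) + (-0.28) + (+0.344) = -2.0888 W/m²/K.
ΔT = −F/λ = −15/(-2.0888) = 7.18 °C.

7.18 °C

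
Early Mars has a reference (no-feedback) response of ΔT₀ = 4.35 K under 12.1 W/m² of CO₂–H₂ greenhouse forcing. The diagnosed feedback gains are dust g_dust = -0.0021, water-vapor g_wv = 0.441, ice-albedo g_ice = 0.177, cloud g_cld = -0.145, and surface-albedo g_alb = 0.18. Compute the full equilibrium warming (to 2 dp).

12.46 K

Total gain g = -0.0021 + 0.441 + 0.177 − 0.145 + 0.18 = 0.6509.
Amplification A = 1/(1 − 0.6509) = 2.865.
ΔT = 4.35 × 2.865 = 12.46 K.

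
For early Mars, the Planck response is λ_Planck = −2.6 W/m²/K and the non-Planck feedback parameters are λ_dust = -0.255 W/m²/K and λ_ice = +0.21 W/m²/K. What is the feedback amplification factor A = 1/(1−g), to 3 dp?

0.983

Convert to gains: g_dust = -0.255/2.6 = -0.09808; g_ice = 0.21/2.6 = 0.08077.
Total gain g = -0.01731.
A = 1/(1 + 0.01731) = 0.983.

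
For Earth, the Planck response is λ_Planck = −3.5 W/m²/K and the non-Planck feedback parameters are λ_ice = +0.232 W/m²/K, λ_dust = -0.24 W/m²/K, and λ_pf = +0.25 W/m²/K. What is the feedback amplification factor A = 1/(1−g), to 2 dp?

Convert to gains: g_ice = 0.232/3.5 = 0.06629; g_dust = -0.24/3.5 = -0.06857; g_pf = 0.25/3.5 = 0.07143.
Total gain g = 0.06915.
A = 1/(1 − 0.06915) = 1.07.

1.07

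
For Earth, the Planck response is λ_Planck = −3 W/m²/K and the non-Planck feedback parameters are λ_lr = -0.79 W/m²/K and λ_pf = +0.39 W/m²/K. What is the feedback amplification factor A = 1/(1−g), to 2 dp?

Convert to gains: g_lr = -0.79/3 = -0.2633; g_pf = 0.39/3 = 0.13.
Total gain g = -0.1333.
A = 1/(1 + 0.1333) = 0.88.

0.88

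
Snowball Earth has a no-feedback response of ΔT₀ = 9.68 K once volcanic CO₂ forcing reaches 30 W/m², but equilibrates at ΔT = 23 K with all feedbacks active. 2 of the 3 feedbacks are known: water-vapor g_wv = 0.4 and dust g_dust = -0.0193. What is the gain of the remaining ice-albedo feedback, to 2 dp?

Amplification A = ΔT/ΔT₀ = 23/9.68 = 2.376.
Total gain g = 1 − 1/A = 1 − 1/2.376 = 0.5791.
Known gains sum to 0.4 − 0.0193 = 0.3807.
g_ice = 0.5791 − 0.3807 = 0.20.

0.20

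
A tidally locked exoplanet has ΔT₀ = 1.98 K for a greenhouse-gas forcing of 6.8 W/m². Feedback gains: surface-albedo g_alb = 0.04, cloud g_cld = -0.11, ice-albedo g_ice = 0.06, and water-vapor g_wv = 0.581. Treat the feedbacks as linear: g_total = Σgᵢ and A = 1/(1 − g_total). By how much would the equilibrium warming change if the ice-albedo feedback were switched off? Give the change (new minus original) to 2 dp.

-0.57 K

Original: g = 0.571, ΔT = 1.98/(1−0.571) = 4.6154 K.
Without ice-albedo: g' = 0.511, ΔT' = 1.98/(1−0.511) = 4.0491 K.
Change = 4.0491 − 4.6154 = -0.57 K.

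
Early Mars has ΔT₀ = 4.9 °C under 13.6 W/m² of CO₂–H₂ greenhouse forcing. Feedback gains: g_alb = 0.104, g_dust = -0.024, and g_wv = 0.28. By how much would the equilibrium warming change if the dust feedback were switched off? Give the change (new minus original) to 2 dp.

0.30 °C

Original: g = 0.36, ΔT = 4.9/(1−0.36) = 7.6563 °C.
Without dust: g' = 0.384, ΔT' = 4.9/(1−0.384) = 7.9545 °C.
Change = 7.9545 − 7.6563 = 0.30 °C.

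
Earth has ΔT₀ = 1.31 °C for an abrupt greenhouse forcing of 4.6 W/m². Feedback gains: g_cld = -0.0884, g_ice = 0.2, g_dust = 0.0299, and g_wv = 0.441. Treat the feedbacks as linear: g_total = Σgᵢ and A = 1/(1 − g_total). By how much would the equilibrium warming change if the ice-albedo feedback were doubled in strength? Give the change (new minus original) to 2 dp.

Original: g = 0.5825, ΔT = 1.31/(1−0.5825) = 3.1377 °C.
With doubled ice-albedo: g' = 0.7825, ΔT' = 1.31/(1−0.7825) = 6.0230 °C.
Change = 6.0230 − 3.1377 = 2.89 °C.

2.89 °C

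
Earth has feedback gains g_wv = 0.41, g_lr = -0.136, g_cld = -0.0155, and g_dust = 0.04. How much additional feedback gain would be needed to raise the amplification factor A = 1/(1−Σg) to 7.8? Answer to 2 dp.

Current total gain = 0.2985.
Target gain for A = 7.8: g* = 1 − 1/7.8 = 0.8718.
Additional gain needed = 0.8718 − 0.2985 = 0.57.

0.57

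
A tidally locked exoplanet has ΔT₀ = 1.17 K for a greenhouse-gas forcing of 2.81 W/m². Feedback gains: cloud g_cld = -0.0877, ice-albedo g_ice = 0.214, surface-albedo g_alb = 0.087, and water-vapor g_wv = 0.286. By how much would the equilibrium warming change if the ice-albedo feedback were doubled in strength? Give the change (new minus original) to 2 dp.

1.74 K

Original: g = 0.4993, ΔT = 1.17/(1−0.4993) = 2.3367 K.
With doubled ice-albedo: g' = 0.7133, ΔT' = 1.17/(1−0.7133) = 4.0809 K.
Change = 4.0809 − 2.3367 = 1.74 K.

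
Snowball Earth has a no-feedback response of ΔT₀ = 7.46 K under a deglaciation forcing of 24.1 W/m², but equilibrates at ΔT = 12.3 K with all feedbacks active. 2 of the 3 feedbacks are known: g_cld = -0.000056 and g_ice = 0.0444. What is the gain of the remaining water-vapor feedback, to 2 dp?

0.35

Amplification A = ΔT/ΔT₀ = 12.3/7.46 = 1.649.
Total gain g = 1 − 1/A = 1 − 1/1.649 = 0.3936.
Known gains sum to -0.000056 + 0.0444 = 0.044344.
g_wv = 0.3936 − 0.044344 = 0.35.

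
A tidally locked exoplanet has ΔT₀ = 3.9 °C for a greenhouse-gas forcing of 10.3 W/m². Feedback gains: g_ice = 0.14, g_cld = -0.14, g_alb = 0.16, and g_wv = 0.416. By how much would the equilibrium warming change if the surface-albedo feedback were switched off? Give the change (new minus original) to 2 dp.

-2.52 °C

Original: g = 0.576, ΔT = 3.9/(1−0.576) = 9.1981 °C.
Without surface-albedo: g' = 0.416, ΔT' = 3.9/(1−0.416) = 6.6781 °C.
Change = 6.6781 − 9.1981 = -2.52 °C.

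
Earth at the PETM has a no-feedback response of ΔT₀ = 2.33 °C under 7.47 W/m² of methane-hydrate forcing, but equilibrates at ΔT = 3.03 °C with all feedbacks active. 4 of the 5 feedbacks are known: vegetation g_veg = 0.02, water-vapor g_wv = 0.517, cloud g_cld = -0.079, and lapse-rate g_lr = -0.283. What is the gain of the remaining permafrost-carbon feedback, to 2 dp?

0.06

Amplification A = ΔT/ΔT₀ = 3.03/2.33 = 1.3.
Total gain g = 1 − 1/A = 1 − 1/1.3 = 0.2308.
Known gains sum to 0.02 + 0.517 − 0.079 − 0.283 = 0.175.
g_pf = 0.2308 − 0.175 = 0.06.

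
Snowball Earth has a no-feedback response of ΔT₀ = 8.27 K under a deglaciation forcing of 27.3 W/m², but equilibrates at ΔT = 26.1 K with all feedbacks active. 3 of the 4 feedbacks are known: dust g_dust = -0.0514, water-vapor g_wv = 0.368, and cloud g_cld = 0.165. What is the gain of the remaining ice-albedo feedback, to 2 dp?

Amplification A = ΔT/ΔT₀ = 26.1/8.27 = 3.156.
Total gain g = 1 − 1/A = 1 − 1/3.156 = 0.6831.
Known gains sum to -0.0514 + 0.368 + 0.165 = 0.4816.
g_ice = 0.6831 − 0.4816 = 0.20.

0.20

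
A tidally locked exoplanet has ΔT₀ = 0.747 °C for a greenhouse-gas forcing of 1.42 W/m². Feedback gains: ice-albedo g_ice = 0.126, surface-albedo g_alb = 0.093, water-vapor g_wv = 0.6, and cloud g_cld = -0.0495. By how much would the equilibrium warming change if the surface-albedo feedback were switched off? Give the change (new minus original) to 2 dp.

-0.93 °C

Original: g = 0.7695, ΔT = 0.747/(1−0.7695) = 3.2408 °C.
Without surface-albedo: g' = 0.6765, ΔT' = 0.747/(1−0.6765) = 2.3091 °C.
Change = 2.3091 − 3.2408 = -0.93 °C.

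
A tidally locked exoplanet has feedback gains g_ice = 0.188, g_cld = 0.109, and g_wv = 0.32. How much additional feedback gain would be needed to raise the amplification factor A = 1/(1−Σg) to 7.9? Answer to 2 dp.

0.26

Current total gain = 0.617.
Target gain for A = 7.9: g* = 1 − 1/7.9 = 0.8734.
Additional gain needed = 0.8734 − 0.617 = 0.26.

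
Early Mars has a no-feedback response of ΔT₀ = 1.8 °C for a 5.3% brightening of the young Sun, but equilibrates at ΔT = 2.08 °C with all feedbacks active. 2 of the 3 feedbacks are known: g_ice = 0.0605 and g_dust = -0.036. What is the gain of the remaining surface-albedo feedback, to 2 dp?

Amplification A = ΔT/ΔT₀ = 2.08/1.8 = 1.156.
Total gain g = 1 − 1/A = 1 − 1/1.156 = 0.1349.
Known gains sum to 0.0605 − 0.036 = 0.0245.
g_alb = 0.1349 − 0.0245 = 0.11.

0.11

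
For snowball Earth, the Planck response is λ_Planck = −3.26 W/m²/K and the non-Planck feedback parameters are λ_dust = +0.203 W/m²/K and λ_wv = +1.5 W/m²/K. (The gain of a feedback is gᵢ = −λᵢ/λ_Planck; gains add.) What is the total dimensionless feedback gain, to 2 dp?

Convert to gains: g_dust = 0.203/3.26 = 0.06227; g_wv = 1.5/3.26 = 0.4601.
Total gain g = 0.52237.

0.52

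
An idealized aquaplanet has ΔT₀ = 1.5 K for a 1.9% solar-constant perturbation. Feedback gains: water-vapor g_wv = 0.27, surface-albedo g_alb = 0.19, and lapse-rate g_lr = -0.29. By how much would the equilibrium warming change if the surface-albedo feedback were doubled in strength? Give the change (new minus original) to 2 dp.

0.54 K

Original: g = 0.17, ΔT = 1.5/(1−0.17) = 1.8072 K.
With doubled surface-albedo: g' = 0.36, ΔT' = 1.5/(1−0.36) = 2.3438 K.
Change = 2.3438 − 1.8072 = 0.54 K.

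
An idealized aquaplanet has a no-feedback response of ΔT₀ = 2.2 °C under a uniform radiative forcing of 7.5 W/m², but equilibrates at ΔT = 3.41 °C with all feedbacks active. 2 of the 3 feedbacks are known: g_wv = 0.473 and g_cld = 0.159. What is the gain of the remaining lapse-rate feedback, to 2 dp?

Amplification A = ΔT/ΔT₀ = 3.41/2.2 = 1.55.
Total gain g = 1 − 1/A = 1 − 1/1.55 = 0.3548.
Known gains sum to 0.473 + 0.159 = 0.632.
g_lr = 0.3548 − 0.632 = -0.28.

-0.28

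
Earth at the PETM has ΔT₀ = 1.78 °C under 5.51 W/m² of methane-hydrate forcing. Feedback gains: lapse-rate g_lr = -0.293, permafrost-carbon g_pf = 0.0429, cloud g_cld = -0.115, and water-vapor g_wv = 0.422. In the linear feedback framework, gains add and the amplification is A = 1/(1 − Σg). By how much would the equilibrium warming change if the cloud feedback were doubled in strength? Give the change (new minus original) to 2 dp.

Original: g = 0.0569, ΔT = 1.78/(1−0.0569) = 1.8874 °C.
With doubled cloud: g' = -0.0581, ΔT' = 1.78/(1+0.0581) = 1.6823 °C.
Change = 1.6823 − 1.8874 = -0.21 °C.

-0.21 °C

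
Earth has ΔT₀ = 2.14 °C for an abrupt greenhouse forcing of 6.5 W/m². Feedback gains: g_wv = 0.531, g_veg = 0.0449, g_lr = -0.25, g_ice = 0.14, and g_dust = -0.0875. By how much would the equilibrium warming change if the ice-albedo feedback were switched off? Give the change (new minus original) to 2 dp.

-0.63 °C

Original: g = 0.3784, ΔT = 2.14/(1−0.3784) = 3.4427 °C.
Without ice-albedo: g' = 0.2384, ΔT' = 2.14/(1−0.2384) = 2.8099 °C.
Change = 2.8099 − 3.4427 = -0.63 °C.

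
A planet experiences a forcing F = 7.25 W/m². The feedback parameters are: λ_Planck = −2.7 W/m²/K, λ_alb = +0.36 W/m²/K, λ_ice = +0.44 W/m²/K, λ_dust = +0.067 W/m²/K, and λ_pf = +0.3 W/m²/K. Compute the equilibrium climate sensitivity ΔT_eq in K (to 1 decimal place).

4.7 K

Net feedback parameter λ = (−2.7) + (+0.36) + (+0.44) + (+0.067) + (+0.3) = -1.533 W/m²/K.
ΔT = −F/λ = −7.25/(-1.533) = 4.7 K.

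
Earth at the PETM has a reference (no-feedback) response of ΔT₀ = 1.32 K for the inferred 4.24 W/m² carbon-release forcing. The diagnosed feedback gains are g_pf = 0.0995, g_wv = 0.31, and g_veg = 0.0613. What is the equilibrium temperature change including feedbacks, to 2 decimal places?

2.49 K

Total gain g = 0.0995 + 0.31 + 0.0613 = 0.4708.
Amplification A = 1/(1 − 0.4708) = 1.89.
ΔT = 1.32 × 1.89 = 2.49 K.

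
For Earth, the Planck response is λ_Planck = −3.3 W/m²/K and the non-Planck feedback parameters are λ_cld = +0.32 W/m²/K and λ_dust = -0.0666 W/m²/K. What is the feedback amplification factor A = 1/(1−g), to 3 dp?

1.083

Convert to gains: g_cld = 0.32/3.3 = 0.09697; g_dust = -0.0666/3.3 = -0.02018.
Total gain g = 0.07679.
A = 1/(1 − 0.07679) = 1.083.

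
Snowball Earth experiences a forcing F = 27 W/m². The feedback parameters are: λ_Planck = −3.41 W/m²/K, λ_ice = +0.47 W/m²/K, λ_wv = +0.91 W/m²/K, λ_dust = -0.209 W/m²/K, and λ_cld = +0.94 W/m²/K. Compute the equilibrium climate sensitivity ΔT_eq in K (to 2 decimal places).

Net feedback parameter λ = (−3.41) + (+0.47) + (+0.91) + (-0.209) + (+0.94) = -1.299 W/m²/K.
ΔT = −F/λ = −27/(-1.299) = 20.79 K.

20.79 K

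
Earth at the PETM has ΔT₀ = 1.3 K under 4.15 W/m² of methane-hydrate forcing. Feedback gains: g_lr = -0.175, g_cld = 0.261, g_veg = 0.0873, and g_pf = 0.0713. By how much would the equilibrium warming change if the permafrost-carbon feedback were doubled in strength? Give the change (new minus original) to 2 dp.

Original: g = 0.2446, ΔT = 1.3/(1−0.2446) = 1.7209 K.
With doubled permafrost-carbon: g' = 0.3159, ΔT' = 1.3/(1−0.3159) = 1.9003 K.
Change = 1.9003 − 1.7209 = 0.18 K.

0.18 K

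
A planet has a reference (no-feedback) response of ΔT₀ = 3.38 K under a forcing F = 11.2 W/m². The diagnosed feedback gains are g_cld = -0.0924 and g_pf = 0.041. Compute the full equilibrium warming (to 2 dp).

3.21 K

Total gain g = -0.0924 + 0.041 = -0.0514.
Amplification A = 1/(1 + 0.0514) = 0.9511.
ΔT = 3.38 × 0.9511 = 3.21 K.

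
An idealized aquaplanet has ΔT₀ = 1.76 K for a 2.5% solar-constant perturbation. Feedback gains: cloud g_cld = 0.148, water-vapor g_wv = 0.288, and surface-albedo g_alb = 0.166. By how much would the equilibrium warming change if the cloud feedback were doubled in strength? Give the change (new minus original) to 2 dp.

2.62 K

Original: g = 0.602, ΔT = 1.76/(1−0.602) = 4.4221 K.
With doubled cloud: g' = 0.75, ΔT' = 1.76/(1−0.75) = 7.0400 K.
Change = 7.0400 − 4.4221 = 2.62 K.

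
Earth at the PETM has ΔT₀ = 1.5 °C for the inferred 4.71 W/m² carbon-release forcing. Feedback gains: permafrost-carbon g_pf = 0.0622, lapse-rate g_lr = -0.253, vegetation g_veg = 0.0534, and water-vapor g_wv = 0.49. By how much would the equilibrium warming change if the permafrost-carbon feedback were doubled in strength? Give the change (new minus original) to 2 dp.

0.25 °C

Original: g = 0.3526, ΔT = 1.5/(1−0.3526) = 2.3170 °C.
With doubled permafrost-carbon: g' = 0.4148, ΔT' = 1.5/(1−0.4148) = 2.5632 °C.
Change = 2.5632 − 2.3170 = 0.25 °C.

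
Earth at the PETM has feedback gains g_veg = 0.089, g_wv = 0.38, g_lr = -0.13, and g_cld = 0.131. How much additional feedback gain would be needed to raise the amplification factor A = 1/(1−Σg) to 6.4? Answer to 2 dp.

0.37

Current total gain = 0.47.
Target gain for A = 6.4: g* = 1 − 1/6.4 = 0.8438.
Additional gain needed = 0.8438 − 0.47 = 0.37.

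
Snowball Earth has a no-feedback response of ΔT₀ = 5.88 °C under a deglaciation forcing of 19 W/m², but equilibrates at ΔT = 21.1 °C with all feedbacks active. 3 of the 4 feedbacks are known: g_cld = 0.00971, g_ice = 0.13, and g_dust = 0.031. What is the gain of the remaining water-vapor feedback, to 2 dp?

Amplification A = ΔT/ΔT₀ = 21.1/5.88 = 3.588.
Total gain g = 1 − 1/A = 1 − 1/3.588 = 0.7213.
Known gains sum to 0.00971 + 0.13 + 0.031 = 0.17071.
g_wv = 0.7213 − 0.17071 = 0.55.

0.55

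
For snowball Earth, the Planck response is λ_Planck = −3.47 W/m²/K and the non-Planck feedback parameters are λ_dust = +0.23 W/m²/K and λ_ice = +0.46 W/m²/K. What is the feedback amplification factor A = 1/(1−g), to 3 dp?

1.248

Convert to gains: g_dust = 0.23/3.47 = 0.06628; g_ice = 0.46/3.47 = 0.1326.
Total gain g = 0.19888.
A = 1/(1 − 0.19888) = 1.248.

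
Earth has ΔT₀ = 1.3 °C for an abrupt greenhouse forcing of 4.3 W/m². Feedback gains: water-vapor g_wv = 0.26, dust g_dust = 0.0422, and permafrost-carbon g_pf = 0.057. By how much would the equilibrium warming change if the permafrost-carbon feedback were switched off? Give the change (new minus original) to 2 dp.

-0.17 °C

Original: g = 0.3592, ΔT = 1.3/(1−0.3592) = 2.0287 °C.
Without permafrost-carbon: g' = 0.3022, ΔT' = 1.3/(1−0.3022) = 1.8630 °C.
Change = 1.8630 − 2.0287 = -0.17 °C.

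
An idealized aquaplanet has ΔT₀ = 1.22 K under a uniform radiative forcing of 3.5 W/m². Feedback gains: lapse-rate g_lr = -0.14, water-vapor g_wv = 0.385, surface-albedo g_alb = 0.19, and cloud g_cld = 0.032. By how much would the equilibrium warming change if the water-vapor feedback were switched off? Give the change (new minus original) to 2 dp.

Original: g = 0.467, ΔT = 1.22/(1−0.467) = 2.2889 K.
Without water-vapor: g' = 0.082, ΔT' = 1.22/(1−0.082) = 1.3290 K.
Change = 1.3290 − 2.2889 = -0.96 K.

-0.96 K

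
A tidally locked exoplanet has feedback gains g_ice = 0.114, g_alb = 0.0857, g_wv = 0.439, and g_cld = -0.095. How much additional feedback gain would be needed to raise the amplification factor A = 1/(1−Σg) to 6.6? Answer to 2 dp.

0.30

Current total gain = 0.5437.
Target gain for A = 6.6: g* = 1 − 1/6.6 = 0.8485.
Additional gain needed = 0.8485 − 0.5437 = 0.30.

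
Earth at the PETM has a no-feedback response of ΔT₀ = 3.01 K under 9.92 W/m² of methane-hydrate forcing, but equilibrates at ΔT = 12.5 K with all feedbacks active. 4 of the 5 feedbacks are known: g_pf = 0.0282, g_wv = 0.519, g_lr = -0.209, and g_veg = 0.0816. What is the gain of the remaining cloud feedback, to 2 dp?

0.34

Amplification A = ΔT/ΔT₀ = 12.5/3.01 = 4.153.
Total gain g = 1 − 1/A = 1 − 1/4.153 = 0.7592.
Known gains sum to 0.0282 + 0.519 − 0.209 + 0.0816 = 0.4198.
g_cld = 0.7592 − 0.4198 = 0.34.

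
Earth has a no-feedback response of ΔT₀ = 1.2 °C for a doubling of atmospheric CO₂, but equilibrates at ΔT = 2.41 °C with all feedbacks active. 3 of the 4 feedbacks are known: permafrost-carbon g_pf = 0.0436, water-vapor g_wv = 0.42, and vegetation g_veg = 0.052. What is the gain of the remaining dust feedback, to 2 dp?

Amplification A = ΔT/ΔT₀ = 2.41/1.2 = 2.008.
Total gain g = 1 − 1/A = 1 − 1/2.008 = 0.502.
Known gains sum to 0.0436 + 0.42 + 0.052 = 0.5156.
g_dust = 0.502 − 0.5156 = -0.01.

-0.01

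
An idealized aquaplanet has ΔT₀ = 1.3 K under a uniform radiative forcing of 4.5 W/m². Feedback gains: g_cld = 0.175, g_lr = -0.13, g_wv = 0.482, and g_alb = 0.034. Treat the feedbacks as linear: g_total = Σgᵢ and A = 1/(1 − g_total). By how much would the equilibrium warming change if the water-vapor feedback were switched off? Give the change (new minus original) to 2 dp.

Original: g = 0.561, ΔT = 1.3/(1−0.561) = 2.9613 K.
Without water-vapor: g' = 0.079, ΔT' = 1.3/(1−0.079) = 1.4115 K.
Change = 1.4115 − 2.9613 = -1.55 K.

-1.55 K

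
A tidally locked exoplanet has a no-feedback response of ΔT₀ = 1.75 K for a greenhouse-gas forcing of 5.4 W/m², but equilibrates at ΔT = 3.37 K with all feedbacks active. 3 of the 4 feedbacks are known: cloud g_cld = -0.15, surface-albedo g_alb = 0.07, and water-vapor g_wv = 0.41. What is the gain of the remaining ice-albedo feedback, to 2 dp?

0.15

Amplification A = ΔT/ΔT₀ = 3.37/1.75 = 1.926.
Total gain g = 1 − 1/A = 1 − 1/1.926 = 0.4808.
Known gains sum to -0.15 + 0.07 + 0.41 = 0.33.
g_ice = 0.4808 − 0.33 = 0.15.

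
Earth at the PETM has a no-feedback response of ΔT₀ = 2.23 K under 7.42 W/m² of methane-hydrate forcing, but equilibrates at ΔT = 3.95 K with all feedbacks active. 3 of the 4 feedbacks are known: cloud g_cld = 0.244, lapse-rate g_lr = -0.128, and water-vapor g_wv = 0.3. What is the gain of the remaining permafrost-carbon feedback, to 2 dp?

Amplification A = ΔT/ΔT₀ = 3.95/2.23 = 1.771.
Total gain g = 1 − 1/A = 1 − 1/1.771 = 0.4353.
Known gains sum to 0.244 − 0.128 + 0.3 = 0.416.
g_pf = 0.4353 − 0.416 = 0.02.

0.02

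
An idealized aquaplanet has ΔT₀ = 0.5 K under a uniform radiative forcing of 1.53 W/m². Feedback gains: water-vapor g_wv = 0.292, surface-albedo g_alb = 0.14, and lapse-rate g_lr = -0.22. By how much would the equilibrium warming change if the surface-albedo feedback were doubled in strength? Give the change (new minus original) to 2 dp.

Original: g = 0.212, ΔT = 0.5/(1−0.212) = 0.6345 K.
With doubled surface-albedo: g' = 0.352, ΔT' = 0.5/(1−0.352) = 0.7716 K.
Change = 0.7716 − 0.6345 = 0.14 K.

0.14 K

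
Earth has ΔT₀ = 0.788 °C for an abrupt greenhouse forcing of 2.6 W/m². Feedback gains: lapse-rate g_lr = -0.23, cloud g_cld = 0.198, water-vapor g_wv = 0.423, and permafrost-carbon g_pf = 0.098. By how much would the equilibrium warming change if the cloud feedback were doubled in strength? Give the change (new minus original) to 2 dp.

0.98 °C

Original: g = 0.489, ΔT = 0.788/(1−0.489) = 1.5421 °C.
With doubled cloud: g' = 0.687, ΔT' = 0.788/(1−0.687) = 2.5176 °C.
Change = 2.5176 − 1.5421 = 0.98 °C.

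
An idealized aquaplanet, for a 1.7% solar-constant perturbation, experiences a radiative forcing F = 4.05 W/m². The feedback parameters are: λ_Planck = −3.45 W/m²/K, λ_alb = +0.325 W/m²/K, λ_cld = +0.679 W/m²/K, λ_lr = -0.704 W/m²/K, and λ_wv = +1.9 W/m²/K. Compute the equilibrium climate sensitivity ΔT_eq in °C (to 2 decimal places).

Net feedback parameter λ = (−3.45) + (+0.325) + (+0.679) + (-0.704) + (+1.9) = -1.25 W/m²/K.
ΔT = −F/λ = −4.05/(-1.25) = 3.24 °C.

3.24 °C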